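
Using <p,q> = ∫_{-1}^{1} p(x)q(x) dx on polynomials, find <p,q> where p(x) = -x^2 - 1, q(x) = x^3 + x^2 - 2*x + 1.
<p,q> = -56/15

Expand the product: p(x)·q(x) = -x^5 - x^4 + x^3 - 2*x^2 + 2*x - 1.
∫_{-1}^{1} of each monomial x^k gives [2/(k+1) if k even, 0 if k odd]. Integrating term-by-term (or equivalently evaluating the antiderivative F(x) = -x^6/6 - x^5/5 + x^4/4 - 2*x^3/3 + x^2 - x at the endpoints):
  F(1) − F(−1) = -47/60 − (59/20) = -56/15.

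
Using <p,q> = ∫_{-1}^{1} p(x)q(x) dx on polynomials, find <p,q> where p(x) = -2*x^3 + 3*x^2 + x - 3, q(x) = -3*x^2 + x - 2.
<p,q> = 154/15

Expand the product: p(x)·q(x) = 6*x^5 - 11*x^4 + 4*x^3 + 4*x^2 - 5*x + 6.
∫_{-1}^{1} of each monomial x^k gives [2/(k+1) if k even, 0 if k odd]. Integrating term-by-term (or equivalently evaluating the antiderivative F(x) = x^6 - 11*x^5/5 + x^4 + 4*x^3/3 - 5*x^2/2 + 6*x at the endpoints):
  F(1) − F(−1) = 139/30 − (-169/30) = 154/15.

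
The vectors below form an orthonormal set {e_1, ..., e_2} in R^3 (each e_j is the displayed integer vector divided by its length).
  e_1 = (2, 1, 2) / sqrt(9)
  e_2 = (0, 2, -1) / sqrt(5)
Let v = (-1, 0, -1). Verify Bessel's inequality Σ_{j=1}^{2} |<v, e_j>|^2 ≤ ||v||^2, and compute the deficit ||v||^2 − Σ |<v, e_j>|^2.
Σ |<v, e_j>|^2 = 89/45; ||v||^2 = 2; deficit = 1/45

Write each e_j = u_j / sqrt(<u_j, u_j>) where u_j is the displayed integer vector. Then <v, e_j> = <v, u_j> / sqrt(<u_j, u_j>), so |<v, e_j>|^2 = <v, u_j>^2 / <u_j, u_j>.
Coefficients: <v, e_1> = -4/sqrt(9), <v, e_2> = 1/sqrt(5).
Square and sum: Σ |<v, e_j>|^2 = 89/45.
Compute ||v||^2 = v·v = 2.
Deficit = 2 − 89/45 = 1/45 ≥ 0, confirming Bessel's inequality. (The deficit equals ||v − Σ <v,e_j> e_j||^2, the squared distance from v to span{e_j}.)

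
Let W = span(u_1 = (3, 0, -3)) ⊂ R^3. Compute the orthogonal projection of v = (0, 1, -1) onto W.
proj_W(v) = (1/2, 0, -1/2)

Set up U = [u_1 | ... | u_1] ∈ R^(3×1). The projector onto W = col(U) is P = U (U^T U)^(-1) U^T.
Compute U^T U =
  [18],
and U^T v = (3).
Solve U^T U · c = U^T v for the coefficients: c = (1/6). The projection is proj_W(v) = U c.
Check: (v - proj_W(v)) · u_1 = 0  (should be 0).
Result: proj_W(v) = (1/2, 0, -1/2).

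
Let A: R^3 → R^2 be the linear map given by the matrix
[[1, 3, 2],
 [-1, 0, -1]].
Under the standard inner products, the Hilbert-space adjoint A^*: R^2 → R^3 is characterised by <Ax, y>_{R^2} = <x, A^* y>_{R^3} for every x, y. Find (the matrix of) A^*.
A^* = A^T =
[[1, -1],
 [3, 0],
 [2, -1]]

For real matrices with standard dot products, the defining identity <Ax, y> = <x, A^* y> gives (Ax)^T y = x^T (A^*) y, i.e. x^T A^T y = x^T (A^*) y. Since this holds for all x, y, we must have A^* = A^T. Therefore
A^* =
[[1, -1],
 [3, 0],
 [2, -1]].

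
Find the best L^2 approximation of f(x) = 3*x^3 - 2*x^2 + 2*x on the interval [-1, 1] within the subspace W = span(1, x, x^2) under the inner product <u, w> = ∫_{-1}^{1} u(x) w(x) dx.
g(x) = -2*x^2 + 19*x/5

The best approximation g ∈ W is the orthogonal projection of f onto W. Writing g = a_0 + a_1 x + a_2 x^2, the coefficients solve the normal equations G · a = b where
  G_{ij} = <φ_i, φ_j> and b_i = <f, φ_i>, with φ_0 = 1, φ_1 = x, φ_2 = x^2.
G =
  [2, 0, 2/3]
  [0, 2/3, 0]
  [2/3, 0, 2/5],
b = (-4/3, 38/15, -4/5).
Solving gives a_0 = 0, a_1 = 19/5, a_2 = -2, so
  g(x) = -2*x^2 + 19*x/5.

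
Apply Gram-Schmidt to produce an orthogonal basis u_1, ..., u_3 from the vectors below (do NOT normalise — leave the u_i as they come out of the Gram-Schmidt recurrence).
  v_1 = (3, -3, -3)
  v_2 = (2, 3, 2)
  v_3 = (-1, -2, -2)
Orthogonal basis:
  u_1 = (3, -3, -3)
  u_2 = (3, 2, 1)
  u_3 = (-1/14, 2/7, -5/14)

Apply the Gram-Schmidt recurrence
  u_1 = v_1
  u_i = v_i − Σ_{j<i} ((v_i · u_j) / (u_j · u_j)) · u_j.

Step by step this gives:
  u_1 = (3, -3, -3)
  u_2 = (3, 2, 1)
  u_3 = (-1/14, 2/7, -5/14)

Orthogonality check:
  u_2 · u_1 = 0 (should be 0)
  u_3 · u_1 = 0 (should be 0)
  u_3 · u_2 = 0 (should be 0)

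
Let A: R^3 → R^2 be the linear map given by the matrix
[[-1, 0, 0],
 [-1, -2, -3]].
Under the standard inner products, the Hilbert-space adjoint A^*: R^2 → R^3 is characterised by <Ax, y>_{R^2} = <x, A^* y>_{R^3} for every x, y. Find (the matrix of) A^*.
A^* = A^T =
[[-1, -1],
 [0, -2],
 [0, -3]]

For real matrices with standard dot products, the defining identity <Ax, y> = <x, A^* y> gives (Ax)^T y = x^T (A^*) y, i.e. x^T A^T y = x^T (A^*) y. Since this holds for all x, y, we must have A^* = A^T. Therefore
A^* =
[[-1, -1],
 [0, -2],
 [0, -3]].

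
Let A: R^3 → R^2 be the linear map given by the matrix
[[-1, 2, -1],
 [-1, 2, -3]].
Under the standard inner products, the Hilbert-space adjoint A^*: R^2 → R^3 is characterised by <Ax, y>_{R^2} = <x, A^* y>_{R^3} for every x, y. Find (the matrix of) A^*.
A^* = A^T =
[[-1, -1],
 [2, 2],
 [-1, -3]]

For real matrices with standard dot products, the defining identity <Ax, y> = <x, A^* y> gives (Ax)^T y = x^T (A^*) y, i.e. x^T A^T y = x^T (A^*) y. Since this holds for all x, y, we must have A^* = A^T. Therefore
A^* =
[[-1, -1],
 [2, 2],
 [-1, -3]].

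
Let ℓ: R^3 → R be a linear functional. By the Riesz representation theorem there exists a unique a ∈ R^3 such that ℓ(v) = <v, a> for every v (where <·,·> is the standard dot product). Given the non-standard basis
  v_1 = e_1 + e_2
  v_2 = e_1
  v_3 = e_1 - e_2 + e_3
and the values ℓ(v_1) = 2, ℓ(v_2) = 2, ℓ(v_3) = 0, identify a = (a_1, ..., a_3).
a = (2, 0, -2)

Write a = (a_1, ..., a_3) in the standard basis. For each basis vector v_i, ℓ(v_i) = <v_i, a> is a linear equation in the a_j's. Collect the n equations into a matrix system V a = ℓ, where row i of V is v_i (expressed in the standard basis). Since V is invertible (lower-triangular with 1s on the diagonal, up to permutation), solve by back-substitution:
  V =
[[1, 1, 0],
 [1, 0, 0],
 [1, -1, 1]]
  V a = (2, 2, 0)
Solving gives a = (2, 0, -2).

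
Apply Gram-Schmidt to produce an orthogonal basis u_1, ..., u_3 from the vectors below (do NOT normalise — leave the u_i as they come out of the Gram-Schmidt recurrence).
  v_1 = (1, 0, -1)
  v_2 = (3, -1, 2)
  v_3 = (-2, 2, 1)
Orthogonal basis:
  u_1 = (1, 0, -1)
  u_2 = (5/2, -1, 5/2)
  u_3 = (1/3, 5/3, 1/3)

Apply the Gram-Schmidt recurrence
  u_1 = v_1
  u_i = v_i − Σ_{j<i} ((v_i · u_j) / (u_j · u_j)) · u_j.

Step by step this gives:
  u_1 = (1, 0, -1)
  u_2 = (5/2, -1, 5/2)
  u_3 = (1/3, 5/3, 1/3)

Orthogonality check:
  u_2 · u_1 = 0 (should be 0)
  u_3 · u_1 = 0 (should be 0)
  u_3 · u_2 = 0 (should be 0)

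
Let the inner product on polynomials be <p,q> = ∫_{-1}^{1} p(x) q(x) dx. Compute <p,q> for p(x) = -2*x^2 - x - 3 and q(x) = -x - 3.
<p,q> = 68/3

Expand the product: p(x)·q(x) = 2*x^3 + 7*x^2 + 6*x + 9.
∫_{-1}^{1} of each monomial x^k gives [2/(k+1) if k even, 0 if k odd]. Integrating term-by-term (or equivalently evaluating the antiderivative F(x) = x^4/2 + 7*x^3/3 + 3*x^2 + 9*x at the endpoints):
  F(1) − F(−1) = 89/6 − (-47/6) = 68/3.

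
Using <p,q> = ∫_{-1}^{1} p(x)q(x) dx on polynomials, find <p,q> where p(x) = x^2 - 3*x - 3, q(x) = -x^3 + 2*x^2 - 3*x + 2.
<p,q> = -20/3

Expand the product: p(x)·q(x) = -x^5 + 5*x^4 - 6*x^3 + 5*x^2 + 3*x - 6.
∫_{-1}^{1} of each monomial x^k gives [2/(k+1) if k even, 0 if k odd]. Integrating term-by-term (or equivalently evaluating the antiderivative F(x) = -x^6/6 + x^5 - 3*x^4/2 + 5*x^3/3 + 3*x^2/2 - 6*x at the endpoints):
  F(1) − F(−1) = -7/2 − (19/6) = -20/3.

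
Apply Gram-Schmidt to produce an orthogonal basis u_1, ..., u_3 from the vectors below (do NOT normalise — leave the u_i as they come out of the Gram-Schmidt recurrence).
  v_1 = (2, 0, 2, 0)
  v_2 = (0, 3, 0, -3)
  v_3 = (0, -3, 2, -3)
Orthogonal basis:
  u_1 = (2, 0, 2, 0)
  u_2 = (0, 3, 0, -3)
  u_3 = (-1, -3, 1, -3)

Apply the Gram-Schmidt recurrence
  u_1 = v_1
  u_i = v_i − Σ_{j<i} ((v_i · u_j) / (u_j · u_j)) · u_j.

Step by step this gives:
  u_1 = (2, 0, 2, 0)
  u_2 = (0, 3, 0, -3)
  u_3 = (-1, -3, 1, -3)

Orthogonality check:
  u_2 · u_1 = 0 (should be 0)
  u_3 · u_1 = 0 (should be 0)
  u_3 · u_2 = 0 (should be 0)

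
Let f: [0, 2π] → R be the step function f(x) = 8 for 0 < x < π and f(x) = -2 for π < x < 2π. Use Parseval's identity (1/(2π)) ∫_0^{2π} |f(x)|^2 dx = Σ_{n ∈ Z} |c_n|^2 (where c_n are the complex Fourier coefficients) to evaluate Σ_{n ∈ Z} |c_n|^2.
Σ |c_n|^2 = 34

Parseval equates the L^2 energy of f (normalised by 1/(2π)) with the ℓ^2 sum of its Fourier coefficients: (1/(2π)) ∫_0^{2π} |f|^2 = Σ |c_n|^2.
Compute the left side: (1/(2π)) [∫_0^π 8^2 dx + ∫_π^{2π} (-2)^2 dx] = (1/(2π)) · (64π + 4π) = (64 + 4)/2 = 34.
So Σ_{n ∈ Z} |c_n|^2 = 34.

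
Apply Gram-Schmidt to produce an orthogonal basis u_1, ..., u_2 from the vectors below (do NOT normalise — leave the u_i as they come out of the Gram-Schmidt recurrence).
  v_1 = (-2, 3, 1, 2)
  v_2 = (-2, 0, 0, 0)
Orthogonal basis:
  u_1 = (-2, 3, 1, 2)
  u_2 = (-14/9, -2/3, -2/9, -4/9)

Apply the Gram-Schmidt recurrence
  u_1 = v_1
  u_i = v_i − Σ_{j<i} ((v_i · u_j) / (u_j · u_j)) · u_j.

Step by step this gives:
  u_1 = (-2, 3, 1, 2)
  u_2 = (-14/9, -2/3, -2/9, -4/9)

Orthogonality check:
  u_2 · u_1 = 0 (should be 0)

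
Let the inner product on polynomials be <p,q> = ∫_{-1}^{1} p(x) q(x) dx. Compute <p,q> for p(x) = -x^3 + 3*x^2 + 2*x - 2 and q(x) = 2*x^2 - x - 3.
<p,q> = 24/5

Expand the product: p(x)·q(x) = -2*x^5 + 7*x^4 + 4*x^3 - 15*x^2 - 4*x + 6.
∫_{-1}^{1} of each monomial x^k gives [2/(k+1) if k even, 0 if k odd]. Integrating term-by-term (or equivalently evaluating the antiderivative F(x) = -x^6/3 + 7*x^5/5 + x^4 - 5*x^3 - 2*x^2 + 6*x at the endpoints):
  F(1) − F(−1) = 16/15 − (-56/15) = 24/5.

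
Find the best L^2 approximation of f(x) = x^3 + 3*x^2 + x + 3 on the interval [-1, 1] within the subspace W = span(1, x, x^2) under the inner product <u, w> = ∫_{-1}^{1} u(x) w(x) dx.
g(x) = 3*x^2 + 8*x/5 + 3

The best approximation g ∈ W is the orthogonal projection of f onto W. Writing g = a_0 + a_1 x + a_2 x^2, the coefficients solve the normal equations G · a = b where
  G_{ij} = <φ_i, φ_j> and b_i = <f, φ_i>, with φ_0 = 1, φ_1 = x, φ_2 = x^2.
G =
  [2, 0, 2/3]
  [0, 2/3, 0]
  [2/3, 0, 2/5],
b = (8, 16/15, 16/5).
Solving gives a_0 = 3, a_1 = 8/5, a_2 = 3, so
  g(x) = 3*x^2 + 8*x/5 + 3.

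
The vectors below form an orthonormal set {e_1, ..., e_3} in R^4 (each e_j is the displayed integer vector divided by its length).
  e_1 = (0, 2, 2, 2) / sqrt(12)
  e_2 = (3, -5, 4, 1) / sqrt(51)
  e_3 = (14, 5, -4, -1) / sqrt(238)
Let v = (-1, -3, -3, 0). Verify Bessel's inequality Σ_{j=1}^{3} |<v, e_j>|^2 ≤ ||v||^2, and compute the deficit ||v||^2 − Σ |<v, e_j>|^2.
Σ |<v, e_j>|^2 = 185/14; ||v||^2 = 19; deficit = 81/14

Write each e_j = u_j / sqrt(<u_j, u_j>) where u_j is the displayed integer vector. Then <v, e_j> = <v, u_j> / sqrt(<u_j, u_j>), so |<v, e_j>|^2 = <v, u_j>^2 / <u_j, u_j>.
Coefficients: <v, e_1> = -12/sqrt(12), <v, e_2> = 0/sqrt(51), <v, e_3> = -17/sqrt(238).
Square and sum: Σ |<v, e_j>|^2 = 185/14.
Compute ||v||^2 = v·v = 19.
Deficit = 19 − 185/14 = 81/14 ≥ 0, confirming Bessel's inequality. (The deficit equals ||v − Σ <v,e_j> e_j||^2, the squared distance from v to span{e_j}.)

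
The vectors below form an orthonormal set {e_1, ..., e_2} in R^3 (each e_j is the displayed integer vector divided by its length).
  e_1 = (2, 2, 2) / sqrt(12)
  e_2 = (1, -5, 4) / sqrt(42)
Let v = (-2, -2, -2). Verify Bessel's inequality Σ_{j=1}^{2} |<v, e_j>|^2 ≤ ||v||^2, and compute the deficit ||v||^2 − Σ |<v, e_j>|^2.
Σ |<v, e_j>|^2 = 12; ||v||^2 = 12; deficit = 0

Write each e_j = u_j / sqrt(<u_j, u_j>) where u_j is the displayed integer vector. Then <v, e_j> = <v, u_j> / sqrt(<u_j, u_j>), so |<v, e_j>|^2 = <v, u_j>^2 / <u_j, u_j>.
Coefficients: <v, e_1> = -12/sqrt(12), <v, e_2> = 0/sqrt(42).
Square and sum: Σ |<v, e_j>|^2 = 12.
Compute ||v||^2 = v·v = 12.
Deficit = 12 − 12 = 0 ≥ 0, confirming Bessel's inequality. (The deficit equals ||v − Σ <v,e_j> e_j||^2, the squared distance from v to span{e_j}.)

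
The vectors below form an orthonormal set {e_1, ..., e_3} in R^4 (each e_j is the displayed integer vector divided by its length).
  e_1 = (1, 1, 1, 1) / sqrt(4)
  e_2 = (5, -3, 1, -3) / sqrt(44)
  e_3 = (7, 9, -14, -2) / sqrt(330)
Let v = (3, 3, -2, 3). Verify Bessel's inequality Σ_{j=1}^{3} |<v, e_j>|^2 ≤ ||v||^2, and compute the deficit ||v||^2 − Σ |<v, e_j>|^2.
Σ |<v, e_j>|^2 = 83/3; ||v||^2 = 31; deficit = 10/3

Write each e_j = u_j / sqrt(<u_j, u_j>) where u_j is the displayed integer vector. Then <v, e_j> = <v, u_j> / sqrt(<u_j, u_j>), so |<v, e_j>|^2 = <v, u_j>^2 / <u_j, u_j>.
Coefficients: <v, e_1> = 7/sqrt(4), <v, e_2> = -5/sqrt(44), <v, e_3> = 70/sqrt(330).
Square and sum: Σ |<v, e_j>|^2 = 83/3.
Compute ||v||^2 = v·v = 31.
Deficit = 31 − 83/3 = 10/3 ≥ 0, confirming Bessel's inequality. (The deficit equals ||v − Σ <v,e_j> e_j||^2, the squared distance from v to span{e_j}.)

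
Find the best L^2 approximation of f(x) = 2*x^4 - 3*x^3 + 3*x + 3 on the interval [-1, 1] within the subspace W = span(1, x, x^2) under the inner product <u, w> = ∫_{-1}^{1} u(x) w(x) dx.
g(x) = 12*x^2/7 + 6*x/5 + 99/35

The best approximation g ∈ W is the orthogonal projection of f onto W. Writing g = a_0 + a_1 x + a_2 x^2, the coefficients solve the normal equations G · a = b where
  G_{ij} = <φ_i, φ_j> and b_i = <f, φ_i>, with φ_0 = 1, φ_1 = x, φ_2 = x^2.
G =
  [2, 0, 2/3]
  [0, 2/3, 0]
  [2/3, 0, 2/5],
b = (34/5, 4/5, 18/7).
Solving gives a_0 = 99/35, a_1 = 6/5, a_2 = 12/7, so
  g(x) = 12*x^2/7 + 6*x/5 + 99/35.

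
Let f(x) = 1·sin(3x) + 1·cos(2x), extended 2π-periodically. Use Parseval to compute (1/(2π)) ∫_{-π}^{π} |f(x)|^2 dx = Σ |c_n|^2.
Σ |c_n|^2 = 1

Expand |f|^2 and use orthogonality of {sin(nx), cos(mx)} on [-π, π]:
  ∫_{-π}^{π} sin(nx)^2 dx = π, ∫ cos(mx)^2 dx = π, and cross terms integrate to 0.
So ∫_{-π}^{π} f(x)^2 dx = 1^2 · π + 1^2 · π = (1 + 1)π.
Divide by 2π: (1 + 1)/2 = 1.
By Parseval, this equals Σ |c_n|^2.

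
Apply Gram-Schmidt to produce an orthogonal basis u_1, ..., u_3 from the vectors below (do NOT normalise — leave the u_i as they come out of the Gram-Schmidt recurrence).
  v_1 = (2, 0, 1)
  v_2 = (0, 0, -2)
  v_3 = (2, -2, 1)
Orthogonal basis:
  u_1 = (2, 0, 1)
  u_2 = (4/5, 0, -8/5)
  u_3 = (0, -2, 0)

Apply the Gram-Schmidt recurrence
  u_1 = v_1
  u_i = v_i − Σ_{j<i} ((v_i · u_j) / (u_j · u_j)) · u_j.

Step by step this gives:
  u_1 = (2, 0, 1)
  u_2 = (4/5, 0, -8/5)
  u_3 = (0, -2, 0)

Orthogonality check:
  u_2 · u_1 = 0 (should be 0)
  u_3 · u_1 = 0 (should be 0)
  u_3 · u_2 = 0 (should be 0)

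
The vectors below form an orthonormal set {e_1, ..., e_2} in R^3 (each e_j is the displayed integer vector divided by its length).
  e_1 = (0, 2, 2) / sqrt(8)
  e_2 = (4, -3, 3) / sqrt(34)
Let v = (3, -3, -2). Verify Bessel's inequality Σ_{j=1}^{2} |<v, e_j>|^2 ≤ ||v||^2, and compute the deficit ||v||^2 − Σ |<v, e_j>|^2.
Σ |<v, e_j>|^2 = 325/17; ||v||^2 = 22; deficit = 49/17

Write each e_j = u_j / sqrt(<u_j, u_j>) where u_j is the displayed integer vector. Then <v, e_j> = <v, u_j> / sqrt(<u_j, u_j>), so |<v, e_j>|^2 = <v, u_j>^2 / <u_j, u_j>.
Coefficients: <v, e_1> = -10/sqrt(8), <v, e_2> = 15/sqrt(34).
Square and sum: Σ |<v, e_j>|^2 = 325/17.
Compute ||v||^2 = v·v = 22.
Deficit = 22 − 325/17 = 49/17 ≥ 0, confirming Bessel's inequality. (The deficit equals ||v − Σ <v,e_j> e_j||^2, the squared distance from v to span{e_j}.)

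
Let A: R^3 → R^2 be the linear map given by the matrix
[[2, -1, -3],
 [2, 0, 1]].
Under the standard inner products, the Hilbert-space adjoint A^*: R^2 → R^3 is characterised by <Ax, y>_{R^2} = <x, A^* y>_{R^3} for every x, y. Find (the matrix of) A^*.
A^* = A^T =
[[2, 2],
 [-1, 0],
 [-3, 1]]

For real matrices with standard dot products, the defining identity <Ax, y> = <x, A^* y> gives (Ax)^T y = x^T (A^*) y, i.e. x^T A^T y = x^T (A^*) y. Since this holds for all x, y, we must have A^* = A^T. Therefore
A^* =
[[2, 2],
 [-1, 0],
 [-3, 1]].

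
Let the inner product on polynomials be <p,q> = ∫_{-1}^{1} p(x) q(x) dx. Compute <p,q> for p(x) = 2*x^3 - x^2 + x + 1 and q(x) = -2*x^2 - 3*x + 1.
<p,q> = -18/5

Expand the product: p(x)·q(x) = -4*x^5 - 4*x^4 + 3*x^3 - 6*x^2 - 2*x + 1.
∫_{-1}^{1} of each monomial x^k gives [2/(k+1) if k even, 0 if k odd]. Integrating term-by-term (or equivalently evaluating the antiderivative F(x) = -2*x^6/3 - 4*x^5/5 + 3*x^4/4 - 2*x^3 - x^2 + x at the endpoints):
  F(1) − F(−1) = -163/60 − (53/60) = -18/5.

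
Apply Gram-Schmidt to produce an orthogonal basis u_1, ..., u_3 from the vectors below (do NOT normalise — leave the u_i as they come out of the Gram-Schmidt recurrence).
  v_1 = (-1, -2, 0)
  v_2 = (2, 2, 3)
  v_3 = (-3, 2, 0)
Orthogonal basis:
  u_1 = (-1, -2, 0)
  u_2 = (4/5, -2/5, 3)
  u_3 = (-144/49, 72/49, 48/49)

Apply the Gram-Schmidt recurrence
  u_1 = v_1
  u_i = v_i − Σ_{j<i} ((v_i · u_j) / (u_j · u_j)) · u_j.

Step by step this gives:
  u_1 = (-1, -2, 0)
  u_2 = (4/5, -2/5, 3)
  u_3 = (-144/49, 72/49, 48/49)

Orthogonality check:
  u_2 · u_1 = 0 (should be 0)
  u_3 · u_1 = 0 (should be 0)
  u_3 · u_2 = 0 (should be 0)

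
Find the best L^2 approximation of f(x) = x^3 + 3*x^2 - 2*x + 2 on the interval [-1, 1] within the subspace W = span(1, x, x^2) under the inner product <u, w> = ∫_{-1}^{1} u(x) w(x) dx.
g(x) = 3*x^2 - 7*x/5 + 2

The best approximation g ∈ W is the orthogonal projection of f onto W. Writing g = a_0 + a_1 x + a_2 x^2, the coefficients solve the normal equations G · a = b where
  G_{ij} = <φ_i, φ_j> and b_i = <f, φ_i>, with φ_0 = 1, φ_1 = x, φ_2 = x^2.
G =
  [2, 0, 2/3]
  [0, 2/3, 0]
  [2/3, 0, 2/5],
b = (6, -14/15, 38/15).
Solving gives a_0 = 2, a_1 = -7/5, a_2 = 3, so
  g(x) = 3*x^2 - 7*x/5 + 2.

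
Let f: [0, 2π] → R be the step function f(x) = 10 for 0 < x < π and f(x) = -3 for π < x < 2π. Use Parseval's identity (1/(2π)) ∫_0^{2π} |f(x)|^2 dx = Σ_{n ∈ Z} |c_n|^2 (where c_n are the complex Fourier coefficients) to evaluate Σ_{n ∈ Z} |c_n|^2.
Σ |c_n|^2 = 109/2

Parseval equates the L^2 energy of f (normalised by 1/(2π)) with the ℓ^2 sum of its Fourier coefficients: (1/(2π)) ∫_0^{2π} |f|^2 = Σ |c_n|^2.
Compute the left side: (1/(2π)) [∫_0^π 10^2 dx + ∫_π^{2π} (-3)^2 dx] = (1/(2π)) · (100π + 9π) = (100 + 9)/2 = 109/2.
So Σ_{n ∈ Z} |c_n|^2 = 109/2.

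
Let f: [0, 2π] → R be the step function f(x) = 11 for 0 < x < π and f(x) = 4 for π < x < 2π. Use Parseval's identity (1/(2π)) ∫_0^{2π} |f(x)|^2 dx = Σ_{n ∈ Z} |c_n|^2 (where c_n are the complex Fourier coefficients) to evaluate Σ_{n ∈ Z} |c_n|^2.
Σ |c_n|^2 = 137/2

Parseval equates the L^2 energy of f (normalised by 1/(2π)) with the ℓ^2 sum of its Fourier coefficients: (1/(2π)) ∫_0^{2π} |f|^2 = Σ |c_n|^2.
Compute the left side: (1/(2π)) [∫_0^π 11^2 dx + ∫_π^{2π} 4^2 dx] = (1/(2π)) · (121π + 16π) = (121 + 16)/2 = 137/2.
So Σ_{n ∈ Z} |c_n|^2 = 137/2.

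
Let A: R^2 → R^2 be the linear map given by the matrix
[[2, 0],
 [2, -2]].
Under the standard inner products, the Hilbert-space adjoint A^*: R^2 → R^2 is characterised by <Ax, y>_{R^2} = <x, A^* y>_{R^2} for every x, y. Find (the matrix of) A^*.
A^* = A^T =
[[2, 2],
 [0, -2]]

For real matrices with standard dot products, the defining identity <Ax, y> = <x, A^* y> gives (Ax)^T y = x^T (A^*) y, i.e. x^T A^T y = x^T (A^*) y. Since this holds for all x, y, we must have A^* = A^T. Therefore
A^* =
[[2, 2],
 [0, -2]].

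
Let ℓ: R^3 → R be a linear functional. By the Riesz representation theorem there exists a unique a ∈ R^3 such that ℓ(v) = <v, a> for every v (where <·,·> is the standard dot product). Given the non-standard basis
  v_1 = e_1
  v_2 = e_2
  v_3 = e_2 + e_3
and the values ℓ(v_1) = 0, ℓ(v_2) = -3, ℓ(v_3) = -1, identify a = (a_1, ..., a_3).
a = (0, -3, 2)

Write a = (a_1, ..., a_3) in the standard basis. For each basis vector v_i, ℓ(v_i) = <v_i, a> is a linear equation in the a_j's. Collect the n equations into a matrix system V a = ℓ, where row i of V is v_i (expressed in the standard basis). Since V is invertible (lower-triangular with 1s on the diagonal, up to permutation), solve by back-substitution:
  V =
[[1, 0, 0],
 [0, 1, 0],
 [0, 1, 1]]
  V a = (0, -3, -1)
Solving gives a = (0, -3, 2).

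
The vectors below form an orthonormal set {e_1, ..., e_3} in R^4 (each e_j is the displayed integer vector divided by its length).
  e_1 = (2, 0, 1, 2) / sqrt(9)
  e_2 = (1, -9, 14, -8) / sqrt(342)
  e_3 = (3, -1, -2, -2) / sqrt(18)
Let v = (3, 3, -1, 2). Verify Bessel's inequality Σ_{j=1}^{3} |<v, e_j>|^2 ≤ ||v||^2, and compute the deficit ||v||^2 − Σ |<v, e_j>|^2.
Σ |<v, e_j>|^2 = 3149/171; ||v||^2 = 23; deficit = 784/171

Write each e_j = u_j / sqrt(<u_j, u_j>) where u_j is the displayed integer vector. Then <v, e_j> = <v, u_j> / sqrt(<u_j, u_j>), so |<v, e_j>|^2 = <v, u_j>^2 / <u_j, u_j>.
Coefficients: <v, e_1> = 9/sqrt(9), <v, e_2> = -54/sqrt(342), <v, e_3> = 4/sqrt(18).
Square and sum: Σ |<v, e_j>|^2 = 3149/171.
Compute ||v||^2 = v·v = 23.
Deficit = 23 − 3149/171 = 784/171 ≥ 0, confirming Bessel's inequality. (The deficit equals ||v − Σ <v,e_j> e_j||^2, the squared distance from v to span{e_j}.)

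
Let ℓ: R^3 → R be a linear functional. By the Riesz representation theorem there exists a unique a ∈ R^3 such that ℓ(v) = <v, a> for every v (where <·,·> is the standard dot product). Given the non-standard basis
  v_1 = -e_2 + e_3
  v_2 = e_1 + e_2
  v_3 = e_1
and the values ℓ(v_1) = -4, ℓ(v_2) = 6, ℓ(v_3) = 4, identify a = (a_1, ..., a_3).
a = (4, 2, -2)

Write a = (a_1, ..., a_3) in the standard basis. For each basis vector v_i, ℓ(v_i) = <v_i, a> is a linear equation in the a_j's. Collect the n equations into a matrix system V a = ℓ, where row i of V is v_i (expressed in the standard basis). Since V is invertible (lower-triangular with 1s on the diagonal, up to permutation), solve by back-substitution:
  V =
[[0, -1, 1],
 [1, 1, 0],
 [1, 0, 0]]
  V a = (-4, 6, 4)
Solving gives a = (4, 2, -2).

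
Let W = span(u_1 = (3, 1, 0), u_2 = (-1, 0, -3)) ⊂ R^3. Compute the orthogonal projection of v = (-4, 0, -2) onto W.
proj_W(v) = (-334/91, -90/91, -192/91)

Set up U = [u_1 | ... | u_2] ∈ R^(3×2). The projector onto W = col(U) is P = U (U^T U)^(-1) U^T.
Compute U^T U =
  [10, -3]
  [-3, 10],
and U^T v = (-12, 10).
Solve U^T U · c = U^T v for the coefficients: c = (-90/91, 64/91). The projection is proj_W(v) = U c.
Check: (v - proj_W(v)) · u_1 = 0  (should be 0).
Check: (v - proj_W(v)) · u_2 = 0  (should be 0).
Result: proj_W(v) = (-334/91, -90/91, -192/91).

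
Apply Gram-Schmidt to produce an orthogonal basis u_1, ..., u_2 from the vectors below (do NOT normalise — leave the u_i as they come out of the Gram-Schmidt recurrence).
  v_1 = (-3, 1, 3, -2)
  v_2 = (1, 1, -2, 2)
Orthogonal basis:
  u_1 = (-3, 1, 3, -2)
  u_2 = (-13/23, 35/23, -10/23, 22/23)

Apply the Gram-Schmidt recurrence
  u_1 = v_1
  u_i = v_i − Σ_{j<i} ((v_i · u_j) / (u_j · u_j)) · u_j.

Step by step this gives:
  u_1 = (-3, 1, 3, -2)
  u_2 = (-13/23, 35/23, -10/23, 22/23)

Orthogonality check:
  u_2 · u_1 = 0 (should be 0)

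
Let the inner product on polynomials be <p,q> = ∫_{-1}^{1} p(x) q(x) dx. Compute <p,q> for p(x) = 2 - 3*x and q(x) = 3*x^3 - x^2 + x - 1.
<p,q> = -164/15

Expand the product: p(x)·q(x) = -9*x^4 + 9*x^3 - 5*x^2 + 5*x - 2.
∫_{-1}^{1} of each monomial x^k gives [2/(k+1) if k even, 0 if k odd]. Integrating term-by-term (or equivalently evaluating the antiderivative F(x) = -9*x^5/5 + 9*x^4/4 - 5*x^3/3 + 5*x^2/2 - 2*x at the endpoints):
  F(1) − F(−1) = -43/60 − (613/60) = -164/15.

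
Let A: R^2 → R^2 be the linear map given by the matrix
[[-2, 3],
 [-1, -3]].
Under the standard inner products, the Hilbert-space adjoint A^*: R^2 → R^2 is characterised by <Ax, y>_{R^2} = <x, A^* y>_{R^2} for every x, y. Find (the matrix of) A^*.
A^* = A^T =
[[-2, -1],
 [3, -3]]

For real matrices with standard dot products, the defining identity <Ax, y> = <x, A^* y> gives (Ax)^T y = x^T (A^*) y, i.e. x^T A^T y = x^T (A^*) y. Since this holds for all x, y, we must have A^* = A^T. Therefore
A^* =
[[-2, -1],
 [3, -3]].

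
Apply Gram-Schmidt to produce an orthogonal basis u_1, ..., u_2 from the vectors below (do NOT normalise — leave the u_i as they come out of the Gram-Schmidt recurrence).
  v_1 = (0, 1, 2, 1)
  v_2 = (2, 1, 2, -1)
Orthogonal basis:
  u_1 = (0, 1, 2, 1)
  u_2 = (2, 1/3, 2/3, -5/3)

Apply the Gram-Schmidt recurrence
  u_1 = v_1
  u_i = v_i − Σ_{j<i} ((v_i · u_j) / (u_j · u_j)) · u_j.

Step by step this gives:
  u_1 = (0, 1, 2, 1)
  u_2 = (2, 1/3, 2/3, -5/3)

Orthogonality check:
  u_2 · u_1 = 0 (should be 0)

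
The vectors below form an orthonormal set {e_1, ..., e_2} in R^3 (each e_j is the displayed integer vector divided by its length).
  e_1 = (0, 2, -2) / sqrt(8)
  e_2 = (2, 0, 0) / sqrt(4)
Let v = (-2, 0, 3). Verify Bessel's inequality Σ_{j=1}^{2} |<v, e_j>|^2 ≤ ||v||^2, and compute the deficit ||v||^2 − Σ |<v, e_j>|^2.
Σ |<v, e_j>|^2 = 17/2; ||v||^2 = 13; deficit = 9/2

Write each e_j = u_j / sqrt(<u_j, u_j>) where u_j is the displayed integer vector. Then <v, e_j> = <v, u_j> / sqrt(<u_j, u_j>), so |<v, e_j>|^2 = <v, u_j>^2 / <u_j, u_j>.
Coefficients: <v, e_1> = -6/sqrt(8), <v, e_2> = -4/sqrt(4).
Square and sum: Σ |<v, e_j>|^2 = 17/2.
Compute ||v||^2 = v·v = 13.
Deficit = 13 − 17/2 = 9/2 ≥ 0, confirming Bessel's inequality. (The deficit equals ||v − Σ <v,e_j> e_j||^2, the squared distance from v to span{e_j}.)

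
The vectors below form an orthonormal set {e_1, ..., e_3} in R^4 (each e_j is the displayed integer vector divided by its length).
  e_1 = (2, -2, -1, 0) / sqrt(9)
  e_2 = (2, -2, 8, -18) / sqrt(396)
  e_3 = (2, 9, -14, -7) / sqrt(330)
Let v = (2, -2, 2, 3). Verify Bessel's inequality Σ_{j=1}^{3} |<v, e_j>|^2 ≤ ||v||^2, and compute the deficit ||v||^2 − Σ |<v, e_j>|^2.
Σ |<v, e_j>|^2 = 183/10; ||v||^2 = 21; deficit = 27/10

Write each e_j = u_j / sqrt(<u_j, u_j>) where u_j is the displayed integer vector. Then <v, e_j> = <v, u_j> / sqrt(<u_j, u_j>), so |<v, e_j>|^2 = <v, u_j>^2 / <u_j, u_j>.
Coefficients: <v, e_1> = 6/sqrt(9), <v, e_2> = -30/sqrt(396), <v, e_3> = -63/sqrt(330).
Square and sum: Σ |<v, e_j>|^2 = 183/10.
Compute ||v||^2 = v·v = 21.
Deficit = 21 − 183/10 = 27/10 ≥ 0, confirming Bessel's inequality. (The deficit equals ||v − Σ <v,e_j> e_j||^2, the squared distance from v to span{e_j}.)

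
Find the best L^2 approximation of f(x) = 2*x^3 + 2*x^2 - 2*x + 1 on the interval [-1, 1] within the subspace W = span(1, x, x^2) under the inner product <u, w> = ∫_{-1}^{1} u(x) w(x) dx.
g(x) = 2*x^2 - 4*x/5 + 1

The best approximation g ∈ W is the orthogonal projection of f onto W. Writing g = a_0 + a_1 x + a_2 x^2, the coefficients solve the normal equations G · a = b where
  G_{ij} = <φ_i, φ_j> and b_i = <f, φ_i>, with φ_0 = 1, φ_1 = x, φ_2 = x^2.
G =
  [2, 0, 2/3]
  [0, 2/3, 0]
  [2/3, 0, 2/5],
b = (10/3, -8/15, 22/15).
Solving gives a_0 = 1, a_1 = -4/5, a_2 = 2, so
  g(x) = 2*x^2 - 4*x/5 + 1.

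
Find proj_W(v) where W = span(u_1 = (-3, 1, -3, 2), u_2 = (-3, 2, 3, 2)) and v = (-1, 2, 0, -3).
proj_W(v) = (9/562, 13/281, 183/562, -3/281)

Set up U = [u_1 | ... | u_2] ∈ R^(4×2). The projector onto W = col(U) is P = U (U^T U)^(-1) U^T.
Compute U^T U =
  [23, 6]
  [6, 26],
and U^T v = (-1, 1).
Solve U^T U · c = U^T v for the coefficients: c = (-16/281, 29/562). The projection is proj_W(v) = U c.
Check: (v - proj_W(v)) · u_1 = 0  (should be 0).
Check: (v - proj_W(v)) · u_2 = 0  (should be 0).
Result: proj_W(v) = (9/562, 13/281, 183/562, -3/281).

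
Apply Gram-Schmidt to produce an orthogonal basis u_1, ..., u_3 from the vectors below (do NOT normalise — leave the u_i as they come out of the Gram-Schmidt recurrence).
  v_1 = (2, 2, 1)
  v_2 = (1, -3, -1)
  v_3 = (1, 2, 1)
Orthogonal basis:
  u_1 = (2, 2, 1)
  u_2 = (19/9, -17/9, -4/9)
  u_3 = (-1/74, -3/74, 4/37)

Apply the Gram-Schmidt recurrence
  u_1 = v_1
  u_i = v_i − Σ_{j<i} ((v_i · u_j) / (u_j · u_j)) · u_j.

Step by step this gives:
  u_1 = (2, 2, 1)
  u_2 = (19/9, -17/9, -4/9)
  u_3 = (-1/74, -3/74, 4/37)

Orthogonality check:
  u_2 · u_1 = 0 (should be 0)
  u_3 · u_1 = 0 (should be 0)
  u_3 · u_2 = 0 (should be 0)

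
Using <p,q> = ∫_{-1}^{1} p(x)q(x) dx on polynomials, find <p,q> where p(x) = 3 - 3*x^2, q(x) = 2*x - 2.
<p,q> = -8

Expand the product: p(x)·q(x) = -6*x^3 + 6*x^2 + 6*x - 6.
∫_{-1}^{1} of each monomial x^k gives [2/(k+1) if k even, 0 if k odd]. Integrating term-by-term (or equivalently evaluating the antiderivative F(x) = -3*x^4/2 + 2*x^3 + 3*x^2 - 6*x at the endpoints):
  F(1) − F(−1) = -5/2 − (11/2) = -8.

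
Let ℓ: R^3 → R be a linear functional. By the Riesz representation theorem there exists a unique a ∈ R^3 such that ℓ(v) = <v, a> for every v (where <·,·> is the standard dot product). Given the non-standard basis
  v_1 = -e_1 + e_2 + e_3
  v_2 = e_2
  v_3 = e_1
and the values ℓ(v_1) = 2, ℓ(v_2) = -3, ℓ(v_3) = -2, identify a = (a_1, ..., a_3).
a = (-2, -3, 3)

Write a = (a_1, ..., a_3) in the standard basis. For each basis vector v_i, ℓ(v_i) = <v_i, a> is a linear equation in the a_j's. Collect the n equations into a matrix system V a = ℓ, where row i of V is v_i (expressed in the standard basis). Since V is invertible (lower-triangular with 1s on the diagonal, up to permutation), solve by back-substitution:
  V =
[[-1, 1, 1],
 [0, 1, 0],
 [1, 0, 0]]
  V a = (2, -3, -2)
Solving gives a = (-2, -3, 3).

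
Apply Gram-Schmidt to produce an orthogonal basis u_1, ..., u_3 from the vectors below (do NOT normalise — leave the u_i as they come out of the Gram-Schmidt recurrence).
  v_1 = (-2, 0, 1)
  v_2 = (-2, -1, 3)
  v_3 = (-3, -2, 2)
Orthogonal basis:
  u_1 = (-2, 0, 1)
  u_2 = (4/5, -1, 8/5)
  u_3 = (-1/3, -4/3, -2/3)

Apply the Gram-Schmidt recurrence
  u_1 = v_1
  u_i = v_i − Σ_{j<i} ((v_i · u_j) / (u_j · u_j)) · u_j.

Step by step this gives:
  u_1 = (-2, 0, 1)
  u_2 = (4/5, -1, 8/5)
  u_3 = (-1/3, -4/3, -2/3)

Orthogonality check:
  u_2 · u_1 = 0 (should be 0)
  u_3 · u_1 = 0 (should be 0)
  u_3 · u_2 = 0 (should be 0)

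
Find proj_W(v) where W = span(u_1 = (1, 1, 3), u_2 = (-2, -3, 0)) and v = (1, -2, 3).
proj_W(v) = (-22/59, -64/59, 186/59)

Set up U = [u_1 | ... | u_2] ∈ R^(3×2). The projector onto W = col(U) is P = U (U^T U)^(-1) U^T.
Compute U^T U =
  [11, -5]
  [-5, 13],
and U^T v = (8, 4).
Solve U^T U · c = U^T v for the coefficients: c = (62/59, 42/59). The projection is proj_W(v) = U c.
Check: (v - proj_W(v)) · u_1 = 0  (should be 0).
Check: (v - proj_W(v)) · u_2 = 0  (should be 0).
Result: proj_W(v) = (-22/59, -64/59, 186/59).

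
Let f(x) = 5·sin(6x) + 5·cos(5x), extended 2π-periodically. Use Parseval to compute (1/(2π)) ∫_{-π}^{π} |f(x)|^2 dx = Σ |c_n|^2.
Σ |c_n|^2 = 25

Expand |f|^2 and use orthogonality of {sin(nx), cos(mx)} on [-π, π]:
  ∫_{-π}^{π} sin(nx)^2 dx = π, ∫ cos(mx)^2 dx = π, and cross terms integrate to 0.
So ∫_{-π}^{π} f(x)^2 dx = 5^2 · π + 5^2 · π = (25 + 25)π.
Divide by 2π: (25 + 25)/2 = 25.
By Parseval, this equals Σ |c_n|^2.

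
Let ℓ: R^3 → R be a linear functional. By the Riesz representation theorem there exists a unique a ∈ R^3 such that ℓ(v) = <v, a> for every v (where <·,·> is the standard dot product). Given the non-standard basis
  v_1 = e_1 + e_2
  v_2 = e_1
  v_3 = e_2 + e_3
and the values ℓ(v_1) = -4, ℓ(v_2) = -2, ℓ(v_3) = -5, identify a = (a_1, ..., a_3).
a = (-2, -2, -3)

Write a = (a_1, ..., a_3) in the standard basis. For each basis vector v_i, ℓ(v_i) = <v_i, a> is a linear equation in the a_j's. Collect the n equations into a matrix system V a = ℓ, where row i of V is v_i (expressed in the standard basis). Since V is invertible (lower-triangular with 1s on the diagonal, up to permutation), solve by back-substitution:
  V =
[[1, 1, 0],
 [1, 0, 0],
 [0, 1, 1]]
  V a = (-4, -2, -5)
Solving gives a = (-2, -2, -3).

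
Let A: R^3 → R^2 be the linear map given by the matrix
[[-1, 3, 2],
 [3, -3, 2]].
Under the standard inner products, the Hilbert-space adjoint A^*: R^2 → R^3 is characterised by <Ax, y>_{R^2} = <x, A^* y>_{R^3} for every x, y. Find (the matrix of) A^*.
A^* = A^T =
[[-1, 3],
 [3, -3],
 [2, 2]]

For real matrices with standard dot products, the defining identity <Ax, y> = <x, A^* y> gives (Ax)^T y = x^T (A^*) y, i.e. x^T A^T y = x^T (A^*) y. Since this holds for all x, y, we must have A^* = A^T. Therefore
A^* =
[[-1, 3],
 [3, -3],
 [2, 2]].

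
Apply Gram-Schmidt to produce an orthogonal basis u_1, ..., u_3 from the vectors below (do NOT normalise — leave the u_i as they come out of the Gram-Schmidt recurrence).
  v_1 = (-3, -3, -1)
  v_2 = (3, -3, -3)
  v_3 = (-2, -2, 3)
Orthogonal basis:
  u_1 = (-3, -3, -1)
  u_2 = (66/19, -48/19, -54/19)
  u_3 = (11/14, -11/7, 33/14)

Apply the Gram-Schmidt recurrence
  u_1 = v_1
  u_i = v_i − Σ_{j<i} ((v_i · u_j) / (u_j · u_j)) · u_j.

Step by step this gives:
  u_1 = (-3, -3, -1)
  u_2 = (66/19, -48/19, -54/19)
  u_3 = (11/14, -11/7, 33/14)

Orthogonality check:
  u_2 · u_1 = 0 (should be 0)
  u_3 · u_1 = 0 (should be 0)
  u_3 · u_2 = 0 (should be 0)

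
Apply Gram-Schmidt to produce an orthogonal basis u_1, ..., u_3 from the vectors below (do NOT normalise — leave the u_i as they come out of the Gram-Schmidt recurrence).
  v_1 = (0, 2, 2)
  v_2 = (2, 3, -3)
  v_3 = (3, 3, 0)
Orthogonal basis:
  u_1 = (0, 2, 2)
  u_2 = (2, 3, -3)
  u_3 = (18/11, -6/11, 6/11)

Apply the Gram-Schmidt recurrence
  u_1 = v_1
  u_i = v_i − Σ_{j<i} ((v_i · u_j) / (u_j · u_j)) · u_j.

Step by step this gives:
  u_1 = (0, 2, 2)
  u_2 = (2, 3, -3)
  u_3 = (18/11, -6/11, 6/11)

Orthogonality check:
  u_2 · u_1 = 0 (should be 0)
  u_3 · u_1 = 0 (should be 0)
  u_3 · u_2 = 0 (should be 0)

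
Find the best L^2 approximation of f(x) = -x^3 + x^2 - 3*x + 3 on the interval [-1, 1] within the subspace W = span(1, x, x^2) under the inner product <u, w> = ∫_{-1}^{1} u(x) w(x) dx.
g(x) = x^2 - 18*x/5 + 3

The best approximation g ∈ W is the orthogonal projection of f onto W. Writing g = a_0 + a_1 x + a_2 x^2, the coefficients solve the normal equations G · a = b where
  G_{ij} = <φ_i, φ_j> and b_i = <f, φ_i>, with φ_0 = 1, φ_1 = x, φ_2 = x^2.
G =
  [2, 0, 2/3]
  [0, 2/3, 0]
  [2/3, 0, 2/5],
b = (20/3, -12/5, 12/5).
Solving gives a_0 = 3, a_1 = -18/5, a_2 = 1, so
  g(x) = x^2 - 18*x/5 + 3.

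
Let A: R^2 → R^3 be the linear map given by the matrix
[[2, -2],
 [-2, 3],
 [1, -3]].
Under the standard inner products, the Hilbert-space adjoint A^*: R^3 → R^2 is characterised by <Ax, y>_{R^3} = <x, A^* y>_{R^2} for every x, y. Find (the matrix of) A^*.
A^* = A^T =
[[2, -2, 1],
 [-2, 3, -3]]

For real matrices with standard dot products, the defining identity <Ax, y> = <x, A^* y> gives (Ax)^T y = x^T (A^*) y, i.e. x^T A^T y = x^T (A^*) y. Since this holds for all x, y, we must have A^* = A^T. Therefore
A^* =
[[2, -2, 1],
 [-2, 3, -3]].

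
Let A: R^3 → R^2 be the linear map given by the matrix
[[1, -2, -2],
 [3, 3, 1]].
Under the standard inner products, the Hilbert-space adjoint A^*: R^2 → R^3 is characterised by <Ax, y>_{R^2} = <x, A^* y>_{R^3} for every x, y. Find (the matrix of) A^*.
A^* = A^T =
[[1, 3],
 [-2, 3],
 [-2, 1]]

For real matrices with standard dot products, the defining identity <Ax, y> = <x, A^* y> gives (Ax)^T y = x^T (A^*) y, i.e. x^T A^T y = x^T (A^*) y. Since this holds for all x, y, we must have A^* = A^T. Therefore
A^* =
[[1, 3],
 [-2, 3],
 [-2, 1]].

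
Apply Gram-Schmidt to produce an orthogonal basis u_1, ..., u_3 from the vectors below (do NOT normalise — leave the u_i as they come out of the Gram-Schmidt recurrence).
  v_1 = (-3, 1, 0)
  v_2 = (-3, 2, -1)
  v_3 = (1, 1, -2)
Orthogonal basis:
  u_1 = (-3, 1, 0)
  u_2 = (3/10, 9/10, -1)
  u_3 = (-2/19, -6/19, -6/19)

Apply the Gram-Schmidt recurrence
  u_1 = v_1
  u_i = v_i − Σ_{j<i} ((v_i · u_j) / (u_j · u_j)) · u_j.

Step by step this gives:
  u_1 = (-3, 1, 0)
  u_2 = (3/10, 9/10, -1)
  u_3 = (-2/19, -6/19, -6/19)

Orthogonality check:
  u_2 · u_1 = 0 (should be 0)
  u_3 · u_1 = 0 (should be 0)
  u_3 · u_2 = 0 (should be 0)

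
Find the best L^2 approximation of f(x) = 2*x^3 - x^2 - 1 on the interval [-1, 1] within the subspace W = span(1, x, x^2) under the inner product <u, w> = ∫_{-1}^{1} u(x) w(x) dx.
g(x) = -x^2 + 6*x/5 - 1

The best approximation g ∈ W is the orthogonal projection of f onto W. Writing g = a_0 + a_1 x + a_2 x^2, the coefficients solve the normal equations G · a = b where
  G_{ij} = <φ_i, φ_j> and b_i = <f, φ_i>, with φ_0 = 1, φ_1 = x, φ_2 = x^2.
G =
  [2, 0, 2/3]
  [0, 2/3, 0]
  [2/3, 0, 2/5],
b = (-8/3, 4/5, -16/15).
Solving gives a_0 = -1, a_1 = 6/5, a_2 = -1, so
  g(x) = -x^2 + 6*x/5 - 1.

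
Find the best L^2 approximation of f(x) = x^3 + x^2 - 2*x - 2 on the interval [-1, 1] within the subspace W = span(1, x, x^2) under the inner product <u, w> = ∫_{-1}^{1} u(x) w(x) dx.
g(x) = x^2 - 7*x/5 - 2

The best approximation g ∈ W is the orthogonal projection of f onto W. Writing g = a_0 + a_1 x + a_2 x^2, the coefficients solve the normal equations G · a = b where
  G_{ij} = <φ_i, φ_j> and b_i = <f, φ_i>, with φ_0 = 1, φ_1 = x, φ_2 = x^2.
G =
  [2, 0, 2/3]
  [0, 2/3, 0]
  [2/3, 0, 2/5],
b = (-10/3, -14/15, -14/15).
Solving gives a_0 = -2, a_1 = -7/5, a_2 = 1, so
  g(x) = x^2 - 7*x/5 - 2.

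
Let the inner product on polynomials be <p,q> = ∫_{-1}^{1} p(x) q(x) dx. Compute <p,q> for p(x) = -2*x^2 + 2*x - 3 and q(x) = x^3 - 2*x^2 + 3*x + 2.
<p,q> = -64/15

Expand the product: p(x)·q(x) = -2*x^5 + 6*x^4 - 13*x^3 + 8*x^2 - 5*x - 6.
∫_{-1}^{1} of each monomial x^k gives [2/(k+1) if k even, 0 if k odd]. Integrating term-by-term (or equivalently evaluating the antiderivative F(x) = -x^6/3 + 6*x^5/5 - 13*x^4/4 + 8*x^3/3 - 5*x^2/2 - 6*x at the endpoints):
  F(1) − F(−1) = -493/60 − (-79/20) = -64/15.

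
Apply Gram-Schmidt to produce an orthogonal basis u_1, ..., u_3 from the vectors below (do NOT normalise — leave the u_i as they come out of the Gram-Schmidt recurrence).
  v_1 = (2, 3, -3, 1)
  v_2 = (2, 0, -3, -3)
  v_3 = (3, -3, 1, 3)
Orthogonal basis:
  u_1 = (2, 3, -3, 1)
  u_2 = (26/23, -30/23, -39/23, -79/23)
  u_3 = (723/203, -600/203, 32/203, 450/203)

Apply the Gram-Schmidt recurrence
  u_1 = v_1
  u_i = v_i − Σ_{j<i} ((v_i · u_j) / (u_j · u_j)) · u_j.

Step by step this gives:
  u_1 = (2, 3, -3, 1)
  u_2 = (26/23, -30/23, -39/23, -79/23)
  u_3 = (723/203, -600/203, 32/203, 450/203)

Orthogonality check:
  u_2 · u_1 = 0 (should be 0)
  u_3 · u_1 = 0 (should be 0)
  u_3 · u_2 = 0 (should be 0)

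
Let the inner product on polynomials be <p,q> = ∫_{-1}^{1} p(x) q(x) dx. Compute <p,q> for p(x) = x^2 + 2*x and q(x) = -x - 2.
<p,q> = -8/3

Expand the product: p(x)·q(x) = -x^3 - 4*x^2 - 4*x.
∫_{-1}^{1} of each monomial x^k gives [2/(k+1) if k even, 0 if k odd]. Integrating term-by-term (or equivalently evaluating the antiderivative F(x) = -x^4/4 - 4*x^3/3 - 2*x^2 at the endpoints):
  F(1) − F(−1) = -43/12 − (-11/12) = -8/3.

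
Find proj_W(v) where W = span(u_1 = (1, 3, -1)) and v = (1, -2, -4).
proj_W(v) = (-1/11, -3/11, 1/11)

Set up U = [u_1 | ... | u_1] ∈ R^(3×1). The projector onto W = col(U) is P = U (U^T U)^(-1) U^T.
Compute U^T U =
  [11],
and U^T v = (-1).
Solve U^T U · c = U^T v for the coefficients: c = (-1/11). The projection is proj_W(v) = U c.
Check: (v - proj_W(v)) · u_1 = 0  (should be 0).
Result: proj_W(v) = (-1/11, -3/11, 1/11).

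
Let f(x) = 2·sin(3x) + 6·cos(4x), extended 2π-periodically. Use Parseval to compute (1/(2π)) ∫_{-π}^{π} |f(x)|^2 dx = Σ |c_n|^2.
Σ |c_n|^2 = 20

Expand |f|^2 and use orthogonality of {sin(nx), cos(mx)} on [-π, π]:
  ∫_{-π}^{π} sin(nx)^2 dx = π, ∫ cos(mx)^2 dx = π, and cross terms integrate to 0.
So ∫_{-π}^{π} f(x)^2 dx = 2^2 · π + 6^2 · π = (4 + 36)π.
Divide by 2π: (4 + 36)/2 = 20.
By Parseval, this equals Σ |c_n|^2.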